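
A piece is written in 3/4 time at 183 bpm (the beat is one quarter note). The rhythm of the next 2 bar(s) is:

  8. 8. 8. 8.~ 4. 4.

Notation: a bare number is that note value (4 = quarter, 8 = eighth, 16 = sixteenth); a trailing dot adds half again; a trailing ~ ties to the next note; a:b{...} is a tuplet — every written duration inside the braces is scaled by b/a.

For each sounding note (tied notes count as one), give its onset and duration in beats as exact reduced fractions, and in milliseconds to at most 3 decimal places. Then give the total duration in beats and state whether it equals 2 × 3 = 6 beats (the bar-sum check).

1) 0.0ms=0b +245.902ms=3/4b
2) 245.902ms=3/4b +245.902ms=3/4b
3) 491.803ms=3/2b +245.902ms=3/4b
4) 737.705ms=9/4b +737.705ms=9/4b
5) 1475.41ms=9/2b +491.803ms=3/2b
Σ=6b of 6 (183bpm 3/4) — PASS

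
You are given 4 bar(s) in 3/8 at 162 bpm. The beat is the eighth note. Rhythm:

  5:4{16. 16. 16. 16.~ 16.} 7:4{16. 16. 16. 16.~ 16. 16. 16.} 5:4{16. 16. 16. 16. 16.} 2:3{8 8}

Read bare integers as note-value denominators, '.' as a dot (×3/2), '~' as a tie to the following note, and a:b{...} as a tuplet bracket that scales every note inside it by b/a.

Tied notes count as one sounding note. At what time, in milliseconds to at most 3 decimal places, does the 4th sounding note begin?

note 4 onset = 9/5b = 666.667ms

1. 0.0ms @ 0 + 222.222ms (3/5)
2. 222.222ms @ 3/5 + 222.222ms (3/5)
3. 444.444ms @ 6/5 + 222.222ms (3/5)
4. 666.667ms @ 9/5 + 444.444ms (6/5)
5. 1111.111ms @ 3 + 158.73ms (3/7)
6. 1269.841ms @ 24/7 + 158.73ms (3/7)
7. 1428.571ms @ 27/7 + 158.73ms (3/7)
8. 1587.302ms @ 30/7 + 317.46ms (6/7)
9. 1904.762ms @ 36/7 + 158.73ms (3/7)
10. 2063.492ms @ 39/7 + 158.73ms (3/7)
11. 2222.222ms @ 6 + 222.222ms (3/5)
12. 2444.444ms @ 33/5 + 222.222ms (3/5)
13. 2666.667ms @ 36/5 + 222.222ms (3/5)
14. 2888.889ms @ 39/5 + 222.222ms (3/5)
15. 3111.111ms @ 42/5 + 222.222ms (3/5)
16. 3333.333ms @ 9 + 555.556ms (3/2)
17. 3888.889ms @ 21/2 + 555.556ms (3/2)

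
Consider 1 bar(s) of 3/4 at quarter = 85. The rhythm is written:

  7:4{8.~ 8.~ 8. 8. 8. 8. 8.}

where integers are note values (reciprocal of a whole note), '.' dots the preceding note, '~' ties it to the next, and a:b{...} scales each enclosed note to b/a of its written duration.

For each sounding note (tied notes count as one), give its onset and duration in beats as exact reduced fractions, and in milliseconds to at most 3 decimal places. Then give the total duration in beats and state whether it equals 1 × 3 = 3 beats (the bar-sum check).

1) 0.0ms=0b +907.563ms=9/7b
2) 907.563ms=9/7b +302.521ms=3/7b
3) 1210.084ms=12/7b +302.521ms=3/7b
4) 1512.605ms=15/7b +302.521ms=3/7b
5) 1815.126ms=18/7b +302.521ms=3/7b
Σ=3b of 3 (85bpm 3/4) — PASS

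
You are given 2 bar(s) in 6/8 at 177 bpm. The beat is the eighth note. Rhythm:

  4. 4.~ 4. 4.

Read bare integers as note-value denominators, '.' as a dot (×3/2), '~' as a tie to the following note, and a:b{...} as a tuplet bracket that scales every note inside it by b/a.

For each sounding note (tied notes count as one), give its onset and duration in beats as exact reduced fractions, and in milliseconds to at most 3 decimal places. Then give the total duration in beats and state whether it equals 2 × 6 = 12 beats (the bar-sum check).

1) 0.0ms=0b +1016.949ms=3b
2) 1016.949ms=3b +2033.898ms=6b
3) 3050.847ms=9b +1016.949ms=3b
Σ=12b of 12 (177bpm 6/8) — PASS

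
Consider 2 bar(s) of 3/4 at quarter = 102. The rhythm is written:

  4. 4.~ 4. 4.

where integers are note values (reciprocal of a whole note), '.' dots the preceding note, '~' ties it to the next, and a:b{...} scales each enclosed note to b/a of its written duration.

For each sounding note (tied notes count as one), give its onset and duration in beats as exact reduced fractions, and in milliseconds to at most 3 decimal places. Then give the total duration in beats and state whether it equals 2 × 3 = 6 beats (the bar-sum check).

1) 0.0ms=0b +882.353ms=3/2b
2) 882.353ms=3/2b +1764.706ms=3b
3) 2647.059ms=9/2b +882.353ms=3/2b
Σ=6b of 6 (102bpm 3/4) — PASS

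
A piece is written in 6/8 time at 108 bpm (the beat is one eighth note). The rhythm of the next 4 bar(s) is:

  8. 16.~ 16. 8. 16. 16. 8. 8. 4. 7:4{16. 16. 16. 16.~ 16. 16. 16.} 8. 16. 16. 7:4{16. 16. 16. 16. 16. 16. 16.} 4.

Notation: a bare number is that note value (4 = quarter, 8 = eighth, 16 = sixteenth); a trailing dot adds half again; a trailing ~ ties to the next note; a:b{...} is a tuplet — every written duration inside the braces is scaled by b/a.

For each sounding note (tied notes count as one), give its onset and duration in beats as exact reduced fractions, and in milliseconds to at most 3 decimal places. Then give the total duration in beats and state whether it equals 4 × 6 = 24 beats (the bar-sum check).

1) 0.0ms=0b +833.333ms=3/2b
2) 833.333ms=3/2b +833.333ms=3/2b
3) 1666.667ms=3b +833.333ms=3/2b
4) 2500.0ms=9/2b +416.667ms=3/4b
5) 2916.667ms=21/4b +416.667ms=3/4b
6) 3333.333ms=6b +833.333ms=3/2b
7) 4166.667ms=15/2b +833.333ms=3/2b
8) 5000.0ms=9b +1666.667ms=3b
9) 6666.667ms=12b +238.095ms=3/7b
10) 6904.762ms=87/7b +238.095ms=3/7b
11) 7142.857ms=90/7b +238.095ms=3/7b
12) 7380.952ms=93/7b +476.19ms=6/7b
13) 7857.143ms=99/7b +238.095ms=3/7b
14) 8095.238ms=102/7b +238.095ms=3/7b
15) 8333.333ms=15b +833.333ms=3/2b
16) 9166.667ms=33/2b +416.667ms=3/4b
17) 9583.333ms=69/4b +416.667ms=3/4b
18) 10000.0ms=18b +238.095ms=3/7b
19) 10238.095ms=129/7b +238.095ms=3/7b
20) 10476.19ms=132/7b +238.095ms=3/7b
21) 10714.286ms=135/7b +238.095ms=3/7b
22) 10952.381ms=138/7b +238.095ms=3/7b
23) 11190.476ms=141/7b +238.095ms=3/7b
24) 11428.571ms=144/7b +238.095ms=3/7b
25) 11666.667ms=21b +1666.667ms=3b
Σ=24b of 24 (108bpm 6/8) — PASS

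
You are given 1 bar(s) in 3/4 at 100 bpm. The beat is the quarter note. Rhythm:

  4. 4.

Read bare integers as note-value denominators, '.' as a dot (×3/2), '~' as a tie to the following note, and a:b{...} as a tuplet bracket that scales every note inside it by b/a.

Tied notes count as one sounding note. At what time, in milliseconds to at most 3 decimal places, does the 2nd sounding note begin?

1. 0.0ms @ 0 + 900.0ms (3/2)
2. 900.0ms @ 3/2 + 900.0ms (3/2)

note 2 onset = 3/2b = 900.0ms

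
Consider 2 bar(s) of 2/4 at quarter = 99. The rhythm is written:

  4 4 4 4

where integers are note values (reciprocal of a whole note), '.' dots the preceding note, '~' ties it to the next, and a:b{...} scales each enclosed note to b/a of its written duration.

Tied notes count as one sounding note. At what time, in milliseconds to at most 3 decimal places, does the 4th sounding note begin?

note 4 onset = 3b = 1818.182ms

1. 0.0ms @ 0 + 606.061ms (1)
2. 606.061ms @ 1 + 606.061ms (1)
3. 1212.121ms @ 2 + 606.061ms (1)
4. 1818.182ms @ 3 + 606.061ms (1)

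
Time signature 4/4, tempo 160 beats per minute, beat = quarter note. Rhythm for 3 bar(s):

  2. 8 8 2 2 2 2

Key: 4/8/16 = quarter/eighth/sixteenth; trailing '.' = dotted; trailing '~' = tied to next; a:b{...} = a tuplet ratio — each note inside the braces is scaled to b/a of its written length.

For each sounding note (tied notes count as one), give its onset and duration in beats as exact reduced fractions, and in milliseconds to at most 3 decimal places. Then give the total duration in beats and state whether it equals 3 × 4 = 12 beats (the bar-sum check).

1) 0.0ms=0b +1125.0ms=3b
2) 1125.0ms=3b +187.5ms=1/2b
3) 1312.5ms=7/2b +187.5ms=1/2b
4) 1500.0ms=4b +750.0ms=2b
5) 2250.0ms=6b +750.0ms=2b
6) 3000.0ms=8b +750.0ms=2b
7) 3750.0ms=10b +750.0ms=2b
Σ=12b of 12 (160bpm 4/4) — PASS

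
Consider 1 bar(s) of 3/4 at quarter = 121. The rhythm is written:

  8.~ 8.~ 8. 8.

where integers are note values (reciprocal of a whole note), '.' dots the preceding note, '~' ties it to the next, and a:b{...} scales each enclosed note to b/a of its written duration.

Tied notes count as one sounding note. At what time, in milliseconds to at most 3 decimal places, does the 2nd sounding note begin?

note 2 onset = 9/4b = 1115.702ms

1. 0.0ms @ 0 + 1115.702ms (9/4)
2. 1115.702ms @ 9/4 + 371.901ms (3/4)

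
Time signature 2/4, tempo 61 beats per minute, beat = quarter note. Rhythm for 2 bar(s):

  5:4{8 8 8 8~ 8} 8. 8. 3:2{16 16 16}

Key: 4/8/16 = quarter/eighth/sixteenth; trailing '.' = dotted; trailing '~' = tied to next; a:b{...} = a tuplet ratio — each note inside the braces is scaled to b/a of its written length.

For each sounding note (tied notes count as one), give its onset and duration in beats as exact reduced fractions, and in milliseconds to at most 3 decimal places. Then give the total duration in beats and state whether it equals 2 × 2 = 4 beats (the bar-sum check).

1) 0.0ms=0b +393.443ms=2/5b
2) 393.443ms=2/5b +393.443ms=2/5b
3) 786.885ms=4/5b +393.443ms=2/5b
4) 1180.328ms=6/5b +786.885ms=4/5b
5) 1967.213ms=2b +737.705ms=3/4b
6) 2704.918ms=11/4b +737.705ms=3/4b
7) 3442.623ms=7/2b +163.934ms=1/6b
8) 3606.557ms=11/3b +163.934ms=1/6b
9) 3770.492ms=23/6b +163.934ms=1/6b
Σ=4b of 4 (61bpm 2/4) — PASS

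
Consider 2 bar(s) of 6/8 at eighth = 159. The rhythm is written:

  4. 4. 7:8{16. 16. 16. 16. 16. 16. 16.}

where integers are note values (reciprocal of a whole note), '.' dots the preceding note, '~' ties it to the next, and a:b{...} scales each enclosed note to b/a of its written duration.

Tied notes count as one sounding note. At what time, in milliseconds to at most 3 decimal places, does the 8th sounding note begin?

note 8 onset = 72/7b = 3881.402ms

1. 0.0ms @ 0 + 1132.075ms (3)
2. 1132.075ms @ 3 + 1132.075ms (3)
3. 2264.151ms @ 6 + 323.45ms (6/7)
4. 2587.601ms @ 48/7 + 323.45ms (6/7)
5. 2911.051ms @ 54/7 + 323.45ms (6/7)
6. 3234.501ms @ 60/7 + 323.45ms (6/7)
7. 3557.951ms @ 66/7 + 323.45ms (6/7)
8. 3881.402ms @ 72/7 + 323.45ms (6/7)
9. 4204.852ms @ 78/7 + 323.45ms (6/7)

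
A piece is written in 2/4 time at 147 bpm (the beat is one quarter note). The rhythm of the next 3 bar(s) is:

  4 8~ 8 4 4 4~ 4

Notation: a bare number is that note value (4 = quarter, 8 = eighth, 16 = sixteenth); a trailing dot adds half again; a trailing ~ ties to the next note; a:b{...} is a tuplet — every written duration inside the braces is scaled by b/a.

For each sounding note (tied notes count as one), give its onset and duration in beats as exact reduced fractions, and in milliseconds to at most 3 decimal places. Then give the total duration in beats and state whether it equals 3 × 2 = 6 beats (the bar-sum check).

1) 0.0ms=0b +408.163ms=1b
2) 408.163ms=1b +408.163ms=1b
3) 816.327ms=2b +408.163ms=1b
4) 1224.49ms=3b +408.163ms=1b
5) 1632.653ms=4b +816.327ms=2b
Σ=6b of 6 (147bpm 2/4) — PASS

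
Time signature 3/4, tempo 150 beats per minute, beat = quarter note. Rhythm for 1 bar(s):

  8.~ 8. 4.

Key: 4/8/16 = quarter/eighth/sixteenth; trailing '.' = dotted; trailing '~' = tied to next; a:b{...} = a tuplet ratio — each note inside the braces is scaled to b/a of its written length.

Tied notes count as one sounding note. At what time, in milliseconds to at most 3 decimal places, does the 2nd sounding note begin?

note 2 onset = 3/2b = 600.0ms

1. 0.0ms @ 0 + 600.0ms (3/2)
2. 600.0ms @ 3/2 + 600.0ms (3/2)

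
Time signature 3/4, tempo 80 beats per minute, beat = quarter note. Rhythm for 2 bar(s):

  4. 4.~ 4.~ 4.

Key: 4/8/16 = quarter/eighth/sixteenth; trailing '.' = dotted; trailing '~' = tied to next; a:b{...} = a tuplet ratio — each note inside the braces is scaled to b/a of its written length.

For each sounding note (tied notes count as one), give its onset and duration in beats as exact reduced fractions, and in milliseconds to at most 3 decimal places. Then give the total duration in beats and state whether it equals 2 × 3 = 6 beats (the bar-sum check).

1) 0.0ms=0b +1125.0ms=3/2b
2) 1125.0ms=3/2b +3375.0ms=9/2b
Σ=6b of 6 (80bpm 3/4) — PASS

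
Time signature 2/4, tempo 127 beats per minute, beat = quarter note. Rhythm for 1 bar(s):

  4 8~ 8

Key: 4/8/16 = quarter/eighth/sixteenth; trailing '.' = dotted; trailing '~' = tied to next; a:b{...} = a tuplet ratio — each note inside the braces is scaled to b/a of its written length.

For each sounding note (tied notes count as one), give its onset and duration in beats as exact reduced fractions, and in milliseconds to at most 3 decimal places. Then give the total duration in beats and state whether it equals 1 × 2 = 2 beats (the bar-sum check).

1) 0.0ms=0b +472.441ms=1b
2) 472.441ms=1b +472.441ms=1b
Σ=2b of 2 (127bpm 2/4) — PASS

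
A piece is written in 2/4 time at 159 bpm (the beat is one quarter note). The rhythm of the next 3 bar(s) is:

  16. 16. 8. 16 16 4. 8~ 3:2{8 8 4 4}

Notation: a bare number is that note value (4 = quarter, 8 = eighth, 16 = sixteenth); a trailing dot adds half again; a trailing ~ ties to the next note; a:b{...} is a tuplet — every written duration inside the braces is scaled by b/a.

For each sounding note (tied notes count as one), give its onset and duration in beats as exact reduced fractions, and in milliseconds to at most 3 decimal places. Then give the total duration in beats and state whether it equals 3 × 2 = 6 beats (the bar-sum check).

1) 0.0ms=0b +141.509ms=3/8b
2) 141.509ms=3/8b +141.509ms=3/8b
3) 283.019ms=3/4b +283.019ms=3/4b
4) 566.038ms=3/2b +94.34ms=1/4b
5) 660.377ms=7/4b +94.34ms=1/4b
6) 754.717ms=2b +566.038ms=3/2b
7) 1320.755ms=7/2b +314.465ms=5/6b
8) 1635.22ms=13/3b +125.786ms=1/3b
9) 1761.006ms=14/3b +251.572ms=2/3b
10) 2012.579ms=16/3b +251.572ms=2/3b
Σ=6b of 6 (159bpm 2/4) — PASS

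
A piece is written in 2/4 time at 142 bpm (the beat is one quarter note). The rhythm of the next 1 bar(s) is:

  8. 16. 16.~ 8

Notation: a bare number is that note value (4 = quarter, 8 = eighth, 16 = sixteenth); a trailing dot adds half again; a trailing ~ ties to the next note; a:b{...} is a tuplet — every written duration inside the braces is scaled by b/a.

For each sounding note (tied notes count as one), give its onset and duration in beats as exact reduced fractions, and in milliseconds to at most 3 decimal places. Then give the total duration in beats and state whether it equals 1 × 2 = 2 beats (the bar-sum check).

1) 0.0ms=0b +316.901ms=3/4b
2) 316.901ms=3/4b +158.451ms=3/8b
3) 475.352ms=9/8b +369.718ms=7/8b
Σ=2b of 2 (142bpm 2/4) — PASS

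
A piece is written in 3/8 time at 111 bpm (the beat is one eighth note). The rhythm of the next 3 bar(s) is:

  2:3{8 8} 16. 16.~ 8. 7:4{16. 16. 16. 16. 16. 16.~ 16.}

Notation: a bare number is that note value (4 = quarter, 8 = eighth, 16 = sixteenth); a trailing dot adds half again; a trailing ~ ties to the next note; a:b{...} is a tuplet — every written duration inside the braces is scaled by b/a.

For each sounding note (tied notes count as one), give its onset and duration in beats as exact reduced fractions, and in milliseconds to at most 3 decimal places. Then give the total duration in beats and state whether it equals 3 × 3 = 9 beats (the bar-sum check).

1) 0.0ms=0b +810.811ms=3/2b
2) 810.811ms=3/2b +810.811ms=3/2b
3) 1621.622ms=3b +405.405ms=3/4b
4) 2027.027ms=15/4b +1216.216ms=9/4b
5) 3243.243ms=6b +231.66ms=3/7b
6) 3474.903ms=45/7b +231.66ms=3/7b
7) 3706.564ms=48/7b +231.66ms=3/7b
8) 3938.224ms=51/7b +231.66ms=3/7b
9) 4169.884ms=54/7b +231.66ms=3/7b
10) 4401.544ms=57/7b +463.32ms=6/7b
Σ=9b of 9 (111bpm 3/8) — PASS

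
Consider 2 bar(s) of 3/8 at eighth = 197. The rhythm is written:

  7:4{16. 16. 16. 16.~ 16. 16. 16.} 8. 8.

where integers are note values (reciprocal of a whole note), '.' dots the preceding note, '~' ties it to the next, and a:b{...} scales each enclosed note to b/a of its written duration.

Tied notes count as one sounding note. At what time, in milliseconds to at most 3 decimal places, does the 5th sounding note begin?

1. 0.0ms @ 0 + 130.529ms (3/7)
2. 130.529ms @ 3/7 + 130.529ms (3/7)
3. 261.059ms @ 6/7 + 130.529ms (3/7)
4. 391.588ms @ 9/7 + 261.059ms (6/7)
5. 652.647ms @ 15/7 + 130.529ms (3/7)
6. 783.176ms @ 18/7 + 130.529ms (3/7)
7. 913.706ms @ 3 + 456.853ms (3/2)
8. 1370.558ms @ 9/2 + 456.853ms (3/2)

note 5 onset = 15/7b = 652.647ms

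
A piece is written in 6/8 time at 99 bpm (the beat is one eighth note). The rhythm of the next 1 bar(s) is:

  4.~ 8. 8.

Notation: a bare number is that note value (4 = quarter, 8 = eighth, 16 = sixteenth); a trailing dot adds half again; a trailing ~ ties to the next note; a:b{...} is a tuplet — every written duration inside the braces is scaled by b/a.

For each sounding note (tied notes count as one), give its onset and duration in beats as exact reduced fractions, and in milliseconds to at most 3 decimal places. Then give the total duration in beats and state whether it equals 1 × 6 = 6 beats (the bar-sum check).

1) 0.0ms=0b +2727.273ms=9/2b
2) 2727.273ms=9/2b +909.091ms=3/2b
Σ=6b of 6 (99bpm 6/8) — PASS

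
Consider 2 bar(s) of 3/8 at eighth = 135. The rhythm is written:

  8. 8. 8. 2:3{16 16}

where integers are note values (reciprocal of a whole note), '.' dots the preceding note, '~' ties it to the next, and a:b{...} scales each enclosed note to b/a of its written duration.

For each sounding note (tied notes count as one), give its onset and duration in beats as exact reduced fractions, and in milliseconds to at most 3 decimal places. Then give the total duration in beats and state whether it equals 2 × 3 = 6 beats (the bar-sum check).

1) 0.0ms=0b +666.667ms=3/2b
2) 666.667ms=3/2b +666.667ms=3/2b
3) 1333.333ms=3b +666.667ms=3/2b
4) 2000.0ms=9/2b +333.333ms=3/4b
5) 2333.333ms=21/4b +333.333ms=3/4b
Σ=6b of 6 (135bpm 3/8) — PASS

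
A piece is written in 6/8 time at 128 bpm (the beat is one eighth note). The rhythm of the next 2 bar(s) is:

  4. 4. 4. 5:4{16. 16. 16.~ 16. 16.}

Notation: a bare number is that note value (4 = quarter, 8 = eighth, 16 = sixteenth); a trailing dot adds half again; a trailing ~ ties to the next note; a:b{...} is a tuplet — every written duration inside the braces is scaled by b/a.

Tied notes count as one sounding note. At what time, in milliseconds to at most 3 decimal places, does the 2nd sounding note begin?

1. 0.0ms @ 0 + 1406.25ms (3)
2. 1406.25ms @ 3 + 1406.25ms (3)
3. 2812.5ms @ 6 + 1406.25ms (3)
4. 4218.75ms @ 9 + 281.25ms (3/5)
5. 4500.0ms @ 48/5 + 281.25ms (3/5)
6. 4781.25ms @ 51/5 + 562.5ms (6/5)
7. 5343.75ms @ 57/5 + 281.25ms (3/5)

note 2 onset = 3b = 1406.25ms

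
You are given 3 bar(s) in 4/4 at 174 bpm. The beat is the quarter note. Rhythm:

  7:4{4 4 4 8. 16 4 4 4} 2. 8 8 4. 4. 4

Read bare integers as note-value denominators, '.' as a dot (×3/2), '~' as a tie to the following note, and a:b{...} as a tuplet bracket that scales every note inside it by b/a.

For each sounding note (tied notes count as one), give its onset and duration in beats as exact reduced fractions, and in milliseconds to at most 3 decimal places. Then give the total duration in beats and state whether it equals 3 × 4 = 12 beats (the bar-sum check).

1) 0.0ms=0b +197.044ms=4/7b
2) 197.044ms=4/7b +197.044ms=4/7b
3) 394.089ms=8/7b +197.044ms=4/7b
4) 591.133ms=12/7b +147.783ms=3/7b
5) 738.916ms=15/7b +49.261ms=1/7b
6) 788.177ms=16/7b +197.044ms=4/7b
7) 985.222ms=20/7b +197.044ms=4/7b
8) 1182.266ms=24/7b +197.044ms=4/7b
9) 1379.31ms=4b +1034.483ms=3b
10) 2413.793ms=7b +172.414ms=1/2b
11) 2586.207ms=15/2b +172.414ms=1/2b
12) 2758.621ms=8b +517.241ms=3/2b
13) 3275.862ms=19/2b +517.241ms=3/2b
14) 3793.103ms=11b +344.828ms=1b
Σ=12b of 12 (174bpm 4/4) — PASS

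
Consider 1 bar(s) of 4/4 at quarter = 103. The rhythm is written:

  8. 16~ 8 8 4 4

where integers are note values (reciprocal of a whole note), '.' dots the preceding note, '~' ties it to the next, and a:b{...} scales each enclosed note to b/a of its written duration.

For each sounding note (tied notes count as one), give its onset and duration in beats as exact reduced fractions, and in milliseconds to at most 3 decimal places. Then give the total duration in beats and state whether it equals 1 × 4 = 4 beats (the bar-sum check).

1) 0.0ms=0b +436.893ms=3/4b
2) 436.893ms=3/4b +436.893ms=3/4b
3) 873.786ms=3/2b +291.262ms=1/2b
4) 1165.049ms=2b +582.524ms=1b
5) 1747.573ms=3b +582.524ms=1b
Σ=4b of 4 (103bpm 4/4) — PASS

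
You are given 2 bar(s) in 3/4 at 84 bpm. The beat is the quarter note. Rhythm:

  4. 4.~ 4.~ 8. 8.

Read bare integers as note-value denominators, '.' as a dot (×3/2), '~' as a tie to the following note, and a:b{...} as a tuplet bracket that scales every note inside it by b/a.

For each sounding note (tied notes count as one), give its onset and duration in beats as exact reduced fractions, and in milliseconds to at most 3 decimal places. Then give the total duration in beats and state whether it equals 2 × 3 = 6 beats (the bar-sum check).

1) 0.0ms=0b +1071.429ms=3/2b
2) 1071.429ms=3/2b +2678.571ms=15/4b
3) 3750.0ms=21/4b +535.714ms=3/4b
Σ=6b of 6 (84bpm 3/4) — PASS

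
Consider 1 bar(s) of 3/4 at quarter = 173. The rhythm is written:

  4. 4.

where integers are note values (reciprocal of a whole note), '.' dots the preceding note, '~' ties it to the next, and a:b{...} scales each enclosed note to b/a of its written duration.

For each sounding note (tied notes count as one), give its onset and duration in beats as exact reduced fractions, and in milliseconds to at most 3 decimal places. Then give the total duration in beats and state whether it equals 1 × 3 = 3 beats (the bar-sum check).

1) 0.0ms=0b +520.231ms=3/2b
2) 520.231ms=3/2b +520.231ms=3/2b
Σ=3b of 3 (173bpm 3/4) — PASS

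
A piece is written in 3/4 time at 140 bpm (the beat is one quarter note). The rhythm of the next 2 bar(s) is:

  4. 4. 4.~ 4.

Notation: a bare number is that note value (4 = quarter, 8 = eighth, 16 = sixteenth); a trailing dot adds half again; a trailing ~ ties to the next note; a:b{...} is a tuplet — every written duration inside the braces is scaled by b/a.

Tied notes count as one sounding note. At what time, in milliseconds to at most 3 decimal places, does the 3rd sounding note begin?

note 3 onset = 3b = 1285.714ms

1. 0.0ms @ 0 + 642.857ms (3/2)
2. 642.857ms @ 3/2 + 642.857ms (3/2)
3. 1285.714ms @ 3 + 1285.714ms (3)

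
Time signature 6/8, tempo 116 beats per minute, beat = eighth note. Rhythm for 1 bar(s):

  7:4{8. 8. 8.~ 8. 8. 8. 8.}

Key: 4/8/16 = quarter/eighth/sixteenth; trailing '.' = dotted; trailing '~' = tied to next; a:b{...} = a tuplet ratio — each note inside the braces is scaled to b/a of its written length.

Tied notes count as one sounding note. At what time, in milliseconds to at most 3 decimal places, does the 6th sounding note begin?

note 6 onset = 36/7b = 2660.099ms

1. 0.0ms @ 0 + 443.35ms (6/7)
2. 443.35ms @ 6/7 + 443.35ms (6/7)
3. 886.7ms @ 12/7 + 886.7ms (12/7)
4. 1773.399ms @ 24/7 + 443.35ms (6/7)
5. 2216.749ms @ 30/7 + 443.35ms (6/7)
6. 2660.099ms @ 36/7 + 443.35ms (6/7)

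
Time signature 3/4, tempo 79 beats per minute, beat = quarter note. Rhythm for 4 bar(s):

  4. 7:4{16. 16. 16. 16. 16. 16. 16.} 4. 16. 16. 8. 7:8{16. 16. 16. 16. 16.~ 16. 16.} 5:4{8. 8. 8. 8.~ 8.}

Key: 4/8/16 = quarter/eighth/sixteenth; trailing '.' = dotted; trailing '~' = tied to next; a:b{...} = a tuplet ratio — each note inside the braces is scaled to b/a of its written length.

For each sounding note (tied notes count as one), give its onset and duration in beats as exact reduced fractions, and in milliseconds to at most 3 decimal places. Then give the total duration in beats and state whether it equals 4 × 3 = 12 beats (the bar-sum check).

1) 0.0ms=0b +1139.241ms=3/2b
2) 1139.241ms=3/2b +162.749ms=3/14b
3) 1301.989ms=12/7b +162.749ms=3/14b
4) 1464.738ms=27/14b +162.749ms=3/14b
5) 1627.486ms=15/7b +162.749ms=3/14b
6) 1790.235ms=33/14b +162.749ms=3/14b
7) 1952.984ms=18/7b +162.749ms=3/14b
8) 2115.732ms=39/14b +162.749ms=3/14b
9) 2278.481ms=3b +1139.241ms=3/2b
10) 3417.722ms=9/2b +284.81ms=3/8b
11) 3702.532ms=39/8b +284.81ms=3/8b
12) 3987.342ms=21/4b +569.62ms=3/4b
13) 4556.962ms=6b +325.497ms=3/7b
14) 4882.459ms=45/7b +325.497ms=3/7b
15) 5207.957ms=48/7b +325.497ms=3/7b
16) 5533.454ms=51/7b +325.497ms=3/7b
17) 5858.951ms=54/7b +650.995ms=6/7b
18) 6509.946ms=60/7b +325.497ms=3/7b
19) 6835.443ms=9b +455.696ms=3/5b
20) 7291.139ms=48/5b +455.696ms=3/5b
21) 7746.835ms=51/5b +455.696ms=3/5b
22) 8202.532ms=54/5b +911.392ms=6/5b
Σ=12b of 12 (79bpm 3/4) — PASS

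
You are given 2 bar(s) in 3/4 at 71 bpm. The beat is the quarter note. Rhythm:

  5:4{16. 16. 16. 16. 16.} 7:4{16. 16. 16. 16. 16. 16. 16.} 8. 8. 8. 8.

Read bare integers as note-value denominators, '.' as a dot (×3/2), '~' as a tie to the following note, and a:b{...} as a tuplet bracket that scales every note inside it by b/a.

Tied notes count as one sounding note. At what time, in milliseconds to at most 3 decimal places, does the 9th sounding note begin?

1. 0.0ms @ 0 + 253.521ms (3/10)
2. 253.521ms @ 3/10 + 253.521ms (3/10)
3. 507.042ms @ 3/5 + 253.521ms (3/10)
4. 760.563ms @ 9/10 + 253.521ms (3/10)
5. 1014.085ms @ 6/5 + 253.521ms (3/10)
6. 1267.606ms @ 3/2 + 181.087ms (3/14)
7. 1448.692ms @ 12/7 + 181.087ms (3/14)
8. 1629.779ms @ 27/14 + 181.087ms (3/14)
9. 1810.865ms @ 15/7 + 181.087ms (3/14)
10. 1991.952ms @ 33/14 + 181.087ms (3/14)
11. 2173.038ms @ 18/7 + 181.087ms (3/14)
12. 2354.125ms @ 39/14 + 181.087ms (3/14)
13. 2535.211ms @ 3 + 633.803ms (3/4)
14. 3169.014ms @ 15/4 + 633.803ms (3/4)
15. 3802.817ms @ 9/2 + 633.803ms (3/4)
16. 4436.62ms @ 21/4 + 633.803ms (3/4)

note 9 onset = 15/7b = 1810.865ms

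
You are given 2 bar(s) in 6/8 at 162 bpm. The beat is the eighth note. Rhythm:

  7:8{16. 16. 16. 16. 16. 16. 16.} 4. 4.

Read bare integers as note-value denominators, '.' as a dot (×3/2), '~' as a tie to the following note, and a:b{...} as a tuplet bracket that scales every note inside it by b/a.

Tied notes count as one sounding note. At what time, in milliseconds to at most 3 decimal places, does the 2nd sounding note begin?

note 2 onset = 6/7b = 317.46ms

1. 0.0ms @ 0 + 317.46ms (6/7)
2. 317.46ms @ 6/7 + 317.46ms (6/7)
3. 634.921ms @ 12/7 + 317.46ms (6/7)
4. 952.381ms @ 18/7 + 317.46ms (6/7)
5. 1269.841ms @ 24/7 + 317.46ms (6/7)
6. 1587.302ms @ 30/7 + 317.46ms (6/7)
7. 1904.762ms @ 36/7 + 317.46ms (6/7)
8. 2222.222ms @ 6 + 1111.111ms (3)
9. 3333.333ms @ 9 + 1111.111ms (3)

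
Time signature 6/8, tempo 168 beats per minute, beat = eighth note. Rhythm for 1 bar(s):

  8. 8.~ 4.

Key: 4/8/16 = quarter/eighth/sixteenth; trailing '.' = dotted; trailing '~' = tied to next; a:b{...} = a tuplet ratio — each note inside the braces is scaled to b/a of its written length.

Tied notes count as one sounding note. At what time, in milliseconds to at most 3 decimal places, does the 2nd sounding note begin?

1. 0.0ms @ 0 + 535.714ms (3/2)
2. 535.714ms @ 3/2 + 1607.143ms (9/2)

note 2 onset = 3/2b = 535.714ms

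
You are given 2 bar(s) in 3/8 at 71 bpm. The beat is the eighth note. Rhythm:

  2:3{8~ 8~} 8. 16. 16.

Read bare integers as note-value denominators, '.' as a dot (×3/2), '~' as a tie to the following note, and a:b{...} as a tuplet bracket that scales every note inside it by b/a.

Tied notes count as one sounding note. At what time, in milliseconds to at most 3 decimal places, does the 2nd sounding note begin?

note 2 onset = 9/2b = 3802.817ms

1. 0.0ms @ 0 + 3802.817ms (9/2)
2. 3802.817ms @ 9/2 + 633.803ms (3/4)
3. 4436.62ms @ 21/4 + 633.803ms (3/4)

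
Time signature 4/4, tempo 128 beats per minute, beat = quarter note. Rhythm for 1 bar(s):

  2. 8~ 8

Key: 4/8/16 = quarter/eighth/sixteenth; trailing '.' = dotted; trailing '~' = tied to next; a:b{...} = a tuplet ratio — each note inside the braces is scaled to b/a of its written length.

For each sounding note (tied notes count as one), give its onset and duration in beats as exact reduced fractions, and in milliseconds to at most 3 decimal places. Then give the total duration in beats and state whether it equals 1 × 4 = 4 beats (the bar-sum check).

1) 0.0ms=0b +1406.25ms=3b
2) 1406.25ms=3b +468.75ms=1b
Σ=4b of 4 (128bpm 4/4) — PASS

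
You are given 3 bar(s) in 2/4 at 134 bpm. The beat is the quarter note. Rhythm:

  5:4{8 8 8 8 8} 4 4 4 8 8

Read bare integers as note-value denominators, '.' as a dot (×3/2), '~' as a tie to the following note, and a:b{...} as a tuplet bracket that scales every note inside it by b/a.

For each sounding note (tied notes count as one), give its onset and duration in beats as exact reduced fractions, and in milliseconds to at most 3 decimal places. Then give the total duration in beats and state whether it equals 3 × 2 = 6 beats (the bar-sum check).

1) 0.0ms=0b +179.104ms=2/5b
2) 179.104ms=2/5b +179.104ms=2/5b
3) 358.209ms=4/5b +179.104ms=2/5b
4) 537.313ms=6/5b +179.104ms=2/5b
5) 716.418ms=8/5b +179.104ms=2/5b
6) 895.522ms=2b +447.761ms=1b
7) 1343.284ms=3b +447.761ms=1b
8) 1791.045ms=4b +447.761ms=1b
9) 2238.806ms=5b +223.881ms=1/2b
10) 2462.687ms=11/2b +223.881ms=1/2b
Σ=6b of 6 (134bpm 2/4) — PASS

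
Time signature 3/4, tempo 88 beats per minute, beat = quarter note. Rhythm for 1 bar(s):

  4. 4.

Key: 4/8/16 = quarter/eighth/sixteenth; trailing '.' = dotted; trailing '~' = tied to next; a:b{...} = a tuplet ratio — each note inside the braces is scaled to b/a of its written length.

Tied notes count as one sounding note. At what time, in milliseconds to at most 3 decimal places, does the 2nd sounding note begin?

1. 0.0ms @ 0 + 1022.727ms (3/2)
2. 1022.727ms @ 3/2 + 1022.727ms (3/2)

note 2 onset = 3/2b = 1022.727ms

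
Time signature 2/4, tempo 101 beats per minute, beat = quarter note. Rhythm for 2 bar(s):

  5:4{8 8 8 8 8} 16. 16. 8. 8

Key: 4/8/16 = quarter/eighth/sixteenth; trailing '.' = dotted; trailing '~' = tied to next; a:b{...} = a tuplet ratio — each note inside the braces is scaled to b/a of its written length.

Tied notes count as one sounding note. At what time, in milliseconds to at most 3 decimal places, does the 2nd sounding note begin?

1. 0.0ms @ 0 + 237.624ms (2/5)
2. 237.624ms @ 2/5 + 237.624ms (2/5)
3. 475.248ms @ 4/5 + 237.624ms (2/5)
4. 712.871ms @ 6/5 + 237.624ms (2/5)
5. 950.495ms @ 8/5 + 237.624ms (2/5)
6. 1188.119ms @ 2 + 222.772ms (3/8)
7. 1410.891ms @ 19/8 + 222.772ms (3/8)
8. 1633.663ms @ 11/4 + 445.545ms (3/4)
9. 2079.208ms @ 7/2 + 297.03ms (1/2)

note 2 onset = 2/5b = 237.624ms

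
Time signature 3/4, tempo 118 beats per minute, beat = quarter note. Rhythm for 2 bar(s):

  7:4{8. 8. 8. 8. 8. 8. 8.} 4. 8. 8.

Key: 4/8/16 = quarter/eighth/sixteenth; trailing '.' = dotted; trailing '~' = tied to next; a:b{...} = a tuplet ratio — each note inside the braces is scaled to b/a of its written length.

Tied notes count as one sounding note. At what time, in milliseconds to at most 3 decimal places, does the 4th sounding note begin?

1. 0.0ms @ 0 + 217.918ms (3/7)
2. 217.918ms @ 3/7 + 217.918ms (3/7)
3. 435.835ms @ 6/7 + 217.918ms (3/7)
4. 653.753ms @ 9/7 + 217.918ms (3/7)
5. 871.671ms @ 12/7 + 217.918ms (3/7)
6. 1089.588ms @ 15/7 + 217.918ms (3/7)
7. 1307.506ms @ 18/7 + 217.918ms (3/7)
8. 1525.424ms @ 3 + 762.712ms (3/2)
9. 2288.136ms @ 9/2 + 381.356ms (3/4)
10. 2669.492ms @ 21/4 + 381.356ms (3/4)

note 4 onset = 9/7b = 653.753ms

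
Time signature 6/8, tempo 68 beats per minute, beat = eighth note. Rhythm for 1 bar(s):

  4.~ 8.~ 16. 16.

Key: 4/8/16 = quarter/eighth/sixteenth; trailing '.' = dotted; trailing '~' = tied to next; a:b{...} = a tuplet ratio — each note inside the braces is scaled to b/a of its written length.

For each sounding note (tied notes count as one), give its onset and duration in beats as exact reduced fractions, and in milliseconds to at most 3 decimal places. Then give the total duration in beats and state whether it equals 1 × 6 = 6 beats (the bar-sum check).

1) 0.0ms=0b +4632.353ms=21/4b
2) 4632.353ms=21/4b +661.765ms=3/4b
Σ=6b of 6 (68bpm 6/8) — PASS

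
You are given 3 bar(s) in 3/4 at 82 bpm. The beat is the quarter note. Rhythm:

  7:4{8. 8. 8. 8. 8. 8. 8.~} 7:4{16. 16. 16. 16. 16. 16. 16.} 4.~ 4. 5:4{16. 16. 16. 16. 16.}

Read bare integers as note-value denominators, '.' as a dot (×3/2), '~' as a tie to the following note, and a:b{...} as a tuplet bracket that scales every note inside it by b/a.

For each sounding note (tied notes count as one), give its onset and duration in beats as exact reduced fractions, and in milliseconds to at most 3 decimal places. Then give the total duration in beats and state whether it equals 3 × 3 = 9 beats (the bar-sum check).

1) 0.0ms=0b +313.589ms=3/7b
2) 313.589ms=3/7b +313.589ms=3/7b
3) 627.178ms=6/7b +313.589ms=3/7b
4) 940.767ms=9/7b +313.589ms=3/7b
5) 1254.355ms=12/7b +313.589ms=3/7b
6) 1567.944ms=15/7b +313.589ms=3/7b
7) 1881.533ms=18/7b +470.383ms=9/14b
8) 2351.916ms=45/14b +156.794ms=3/14b
9) 2508.711ms=24/7b +156.794ms=3/14b
10) 2665.505ms=51/14b +156.794ms=3/14b
11) 2822.3ms=27/7b +156.794ms=3/14b
12) 2979.094ms=57/14b +156.794ms=3/14b
13) 3135.889ms=30/7b +156.794ms=3/14b
14) 3292.683ms=9/2b +2195.122ms=3b
15) 5487.805ms=15/2b +219.512ms=3/10b
16) 5707.317ms=39/5b +219.512ms=3/10b
17) 5926.829ms=81/10b +219.512ms=3/10b
18) 6146.341ms=42/5b +219.512ms=3/10b
19) 6365.854ms=87/10b +219.512ms=3/10b
Σ=9b of 9 (82bpm 3/4) — PASS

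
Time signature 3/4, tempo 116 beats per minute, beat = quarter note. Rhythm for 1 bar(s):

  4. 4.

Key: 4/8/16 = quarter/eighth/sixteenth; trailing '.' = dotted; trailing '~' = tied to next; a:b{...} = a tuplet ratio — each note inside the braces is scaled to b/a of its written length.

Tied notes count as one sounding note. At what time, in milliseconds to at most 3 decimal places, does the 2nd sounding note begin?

note 2 onset = 3/2b = 775.862ms

1. 0.0ms @ 0 + 775.862ms (3/2)
2. 775.862ms @ 3/2 + 775.862ms (3/2)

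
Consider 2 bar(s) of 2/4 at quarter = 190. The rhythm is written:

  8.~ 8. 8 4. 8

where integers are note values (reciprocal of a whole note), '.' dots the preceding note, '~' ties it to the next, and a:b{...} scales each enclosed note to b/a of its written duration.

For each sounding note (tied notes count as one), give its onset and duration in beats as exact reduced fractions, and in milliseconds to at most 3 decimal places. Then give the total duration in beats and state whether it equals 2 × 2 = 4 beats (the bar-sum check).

1) 0.0ms=0b +473.684ms=3/2b
2) 473.684ms=3/2b +157.895ms=1/2b
3) 631.579ms=2b +473.684ms=3/2b
4) 1105.263ms=7/2b +157.895ms=1/2b
Σ=4b of 4 (190bpm 2/4) — PASS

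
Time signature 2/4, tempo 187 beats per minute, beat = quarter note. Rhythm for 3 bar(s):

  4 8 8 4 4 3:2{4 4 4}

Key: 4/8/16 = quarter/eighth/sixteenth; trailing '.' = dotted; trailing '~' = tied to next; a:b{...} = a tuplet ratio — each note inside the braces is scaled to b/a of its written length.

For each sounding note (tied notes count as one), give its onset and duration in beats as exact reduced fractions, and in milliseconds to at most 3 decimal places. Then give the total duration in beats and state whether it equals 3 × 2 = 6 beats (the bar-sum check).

1) 0.0ms=0b +320.856ms=1b
2) 320.856ms=1b +160.428ms=1/2b
3) 481.283ms=3/2b +160.428ms=1/2b
4) 641.711ms=2b +320.856ms=1b
5) 962.567ms=3b +320.856ms=1b
6) 1283.422ms=4b +213.904ms=2/3b
7) 1497.326ms=14/3b +213.904ms=2/3b
8) 1711.23ms=16/3b +213.904ms=2/3b
Σ=6b of 6 (187bpm 2/4) — PASS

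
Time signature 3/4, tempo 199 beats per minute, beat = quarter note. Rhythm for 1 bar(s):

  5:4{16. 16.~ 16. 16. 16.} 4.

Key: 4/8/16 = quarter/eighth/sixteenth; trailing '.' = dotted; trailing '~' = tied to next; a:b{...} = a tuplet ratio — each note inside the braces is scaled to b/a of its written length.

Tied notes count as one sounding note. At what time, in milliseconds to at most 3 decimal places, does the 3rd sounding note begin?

1. 0.0ms @ 0 + 90.452ms (3/10)
2. 90.452ms @ 3/10 + 180.905ms (3/5)
3. 271.357ms @ 9/10 + 90.452ms (3/10)
4. 361.809ms @ 6/5 + 90.452ms (3/10)
5. 452.261ms @ 3/2 + 452.261ms (3/2)

note 3 onset = 9/10b = 271.357ms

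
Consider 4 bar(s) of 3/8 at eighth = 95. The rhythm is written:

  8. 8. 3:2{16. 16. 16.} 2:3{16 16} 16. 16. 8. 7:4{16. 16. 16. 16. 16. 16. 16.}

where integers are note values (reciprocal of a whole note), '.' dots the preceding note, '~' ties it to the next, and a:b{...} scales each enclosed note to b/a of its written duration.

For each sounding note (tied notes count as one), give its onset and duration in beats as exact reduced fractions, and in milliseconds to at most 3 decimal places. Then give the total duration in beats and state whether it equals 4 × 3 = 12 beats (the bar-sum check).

1) 0.0ms=0b +947.368ms=3/2b
2) 947.368ms=3/2b +947.368ms=3/2b
3) 1894.737ms=3b +315.789ms=1/2b
4) 2210.526ms=7/2b +315.789ms=1/2b
5) 2526.316ms=4b +315.789ms=1/2b
6) 2842.105ms=9/2b +473.684ms=3/4b
7) 3315.789ms=21/4b +473.684ms=3/4b
8) 3789.474ms=6b +473.684ms=3/4b
9) 4263.158ms=27/4b +473.684ms=3/4b
10) 4736.842ms=15/2b +947.368ms=3/2b
11) 5684.211ms=9b +270.677ms=3/7b
12) 5954.887ms=66/7b +270.677ms=3/7b
13) 6225.564ms=69/7b +270.677ms=3/7b
14) 6496.241ms=72/7b +270.677ms=3/7b
15) 6766.917ms=75/7b +270.677ms=3/7b
16) 7037.594ms=78/7b +270.677ms=3/7b
17) 7308.271ms=81/7b +270.677ms=3/7b
Σ=12b of 12 (95bpm 3/8) — PASS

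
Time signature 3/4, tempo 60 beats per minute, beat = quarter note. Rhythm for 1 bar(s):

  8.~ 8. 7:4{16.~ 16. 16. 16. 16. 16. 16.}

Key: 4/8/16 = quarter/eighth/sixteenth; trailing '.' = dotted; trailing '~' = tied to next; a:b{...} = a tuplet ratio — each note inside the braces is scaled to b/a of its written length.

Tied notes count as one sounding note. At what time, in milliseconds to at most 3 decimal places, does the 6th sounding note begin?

note 6 onset = 18/7b = 2571.429ms

1. 0.0ms @ 0 + 1500.0ms (3/2)
2. 1500.0ms @ 3/2 + 428.571ms (3/7)
3. 1928.571ms @ 27/14 + 214.286ms (3/14)
4. 2142.857ms @ 15/7 + 214.286ms (3/14)
5. 2357.143ms @ 33/14 + 214.286ms (3/14)
6. 2571.429ms @ 18/7 + 214.286ms (3/14)
7. 2785.714ms @ 39/14 + 214.286ms (3/14)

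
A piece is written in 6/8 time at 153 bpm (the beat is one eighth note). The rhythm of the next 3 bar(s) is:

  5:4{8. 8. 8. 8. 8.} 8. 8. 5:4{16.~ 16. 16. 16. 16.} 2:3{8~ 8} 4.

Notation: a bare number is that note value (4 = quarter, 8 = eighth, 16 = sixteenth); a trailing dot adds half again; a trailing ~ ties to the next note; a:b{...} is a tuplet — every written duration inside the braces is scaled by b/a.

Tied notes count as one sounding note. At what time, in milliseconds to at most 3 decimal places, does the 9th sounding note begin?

1. 0.0ms @ 0 + 470.588ms (6/5)
2. 470.588ms @ 6/5 + 470.588ms (6/5)
3. 941.176ms @ 12/5 + 470.588ms (6/5)
4. 1411.765ms @ 18/5 + 470.588ms (6/5)
5. 1882.353ms @ 24/5 + 470.588ms (6/5)
6. 2352.941ms @ 6 + 588.235ms (3/2)
7. 2941.176ms @ 15/2 + 588.235ms (3/2)
8. 3529.412ms @ 9 + 470.588ms (6/5)
9. 4000.0ms @ 51/5 + 235.294ms (3/5)
10. 4235.294ms @ 54/5 + 235.294ms (3/5)
11. 4470.588ms @ 57/5 + 235.294ms (3/5)
12. 4705.882ms @ 12 + 1176.471ms (3)
13. 5882.353ms @ 15 + 1176.471ms (3)

note 9 onset = 51/5b = 4000.0ms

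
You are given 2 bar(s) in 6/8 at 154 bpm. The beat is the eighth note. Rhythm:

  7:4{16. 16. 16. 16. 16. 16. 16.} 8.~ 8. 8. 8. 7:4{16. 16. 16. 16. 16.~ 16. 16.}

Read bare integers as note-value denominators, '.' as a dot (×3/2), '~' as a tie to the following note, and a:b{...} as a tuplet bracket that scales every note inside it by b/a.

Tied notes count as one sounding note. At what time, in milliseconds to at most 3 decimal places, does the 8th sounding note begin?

note 8 onset = 3b = 1168.831ms

1. 0.0ms @ 0 + 166.976ms (3/7)
2. 166.976ms @ 3/7 + 166.976ms (3/7)
3. 333.952ms @ 6/7 + 166.976ms (3/7)
4. 500.928ms @ 9/7 + 166.976ms (3/7)
5. 667.904ms @ 12/7 + 166.976ms (3/7)
6. 834.879ms @ 15/7 + 166.976ms (3/7)
7. 1001.855ms @ 18/7 + 166.976ms (3/7)
8. 1168.831ms @ 3 + 1168.831ms (3)
9. 2337.662ms @ 6 + 584.416ms (3/2)
10. 2922.078ms @ 15/2 + 584.416ms (3/2)
11. 3506.494ms @ 9 + 166.976ms (3/7)
12. 3673.469ms @ 66/7 + 166.976ms (3/7)
13. 3840.445ms @ 69/7 + 166.976ms (3/7)
14. 4007.421ms @ 72/7 + 166.976ms (3/7)
15. 4174.397ms @ 75/7 + 333.952ms (6/7)
16. 4508.349ms @ 81/7 + 166.976ms (3/7)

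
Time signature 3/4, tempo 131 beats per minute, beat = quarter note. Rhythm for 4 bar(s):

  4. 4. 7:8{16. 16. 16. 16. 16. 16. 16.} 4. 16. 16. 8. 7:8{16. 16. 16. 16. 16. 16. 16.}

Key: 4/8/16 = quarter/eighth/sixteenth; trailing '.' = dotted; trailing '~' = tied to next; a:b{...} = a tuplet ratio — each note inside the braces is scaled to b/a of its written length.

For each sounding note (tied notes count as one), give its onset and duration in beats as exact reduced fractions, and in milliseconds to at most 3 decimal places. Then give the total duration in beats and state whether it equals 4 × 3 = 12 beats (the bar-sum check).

1) 0.0ms=0b +687.023ms=3/2b
2) 687.023ms=3/2b +687.023ms=3/2b
3) 1374.046ms=3b +196.292ms=3/7b
4) 1570.338ms=24/7b +196.292ms=3/7b
5) 1766.63ms=27/7b +196.292ms=3/7b
6) 1962.923ms=30/7b +196.292ms=3/7b
7) 2159.215ms=33/7b +196.292ms=3/7b
8) 2355.507ms=36/7b +196.292ms=3/7b
9) 2551.799ms=39/7b +196.292ms=3/7b
10) 2748.092ms=6b +687.023ms=3/2b
11) 3435.115ms=15/2b +171.756ms=3/8b
12) 3606.87ms=63/8b +171.756ms=3/8b
13) 3778.626ms=33/4b +343.511ms=3/4b
14) 4122.137ms=9b +196.292ms=3/7b
15) 4318.43ms=66/7b +196.292ms=3/7b
16) 4514.722ms=69/7b +196.292ms=3/7b
17) 4711.014ms=72/7b +196.292ms=3/7b
18) 4907.306ms=75/7b +196.292ms=3/7b
19) 5103.599ms=78/7b +196.292ms=3/7b
20) 5299.891ms=81/7b +196.292ms=3/7b
Σ=12b of 12 (131bpm 3/4) — PASS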